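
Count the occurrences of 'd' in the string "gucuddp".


Input string: 'gucuddp'
Target character: 'd'
Scan each position: s[4]='d', s[5]='d'
Matches found at indices: 4, 5
Total: 2


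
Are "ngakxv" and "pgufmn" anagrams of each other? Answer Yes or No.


String 1: 'ngakxv' -> sorted: 'agknvx'
String 2: 'pgufmn' -> sorted: 'fgmnpu'
Compare sorted forms: 'agknvx' != 'fgmnpu'
Anagram: No


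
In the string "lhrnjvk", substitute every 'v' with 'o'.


Input string: 'lhrnjvk'
Operation: replace 'v' with 'o'
Positions of 'v': 5
After replacement: lhrnjok


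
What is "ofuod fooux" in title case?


Input string: 'ofuod fooux'
Operation: capitalize first letter of each word
Word transformations: 'ofuod'->'Ofuod', 'fooux'->'Fooux'
Result: Ofuod Fooux


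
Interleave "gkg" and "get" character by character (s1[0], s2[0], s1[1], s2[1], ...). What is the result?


String 1: 'gkg'
String 2: 'get'
Operation: alternate characters
Pairs: 'g'+'g', 'k'+'e', 'g'+'t'
Result: ggkegt


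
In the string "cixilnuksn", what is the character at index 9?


Input string: 'cixilnuksn'
Operation: get character at index 9
Index mapping: s[0]='c', s[1]='i', s[2]='x', s[3]='i', s[4]='l', s[5]='n', s[6]='u', s[7]='k', s[8]='s', s[9]='n'
Result: 'n'


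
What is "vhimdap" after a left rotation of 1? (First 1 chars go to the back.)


Input: 'vhimdap', shift = 1
Operation: split at index 1 and swap parts
Front part s[0:1] = 'v'
Back part s[1:] = 'himdap'
Rotated = back + front = 'himdap' + 'v'
Result: himdapv


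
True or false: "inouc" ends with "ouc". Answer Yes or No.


Input string: 'inouc'
Suffix to check: 'ouc'
Last 3 characters of input: 'ouc'
Match: True
Result: Yes


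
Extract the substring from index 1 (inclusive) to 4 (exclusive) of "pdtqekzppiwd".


Input string: 'pdtqekzppiwd'
Operation: slice [1:4]
Extract characters: s[1]='d', s[2]='t', s[3]='q'
Result: dtq


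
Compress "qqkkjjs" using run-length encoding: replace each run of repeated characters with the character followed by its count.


Input: 'qqkkjjs'
Operation: identify consecutive runs
Runs: 'qq' -> q2, 'kk' -> k2, 'jj' -> j2, 's' -> s1
Encoded: q2k2j2s1


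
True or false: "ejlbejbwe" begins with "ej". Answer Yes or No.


Input string: 'ejlbejbwe'
Prefix to check: 'ej'
First 2 characters of input: 'ej'
Match: True
Result: Yes


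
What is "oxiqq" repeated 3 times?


Input string: 'oxiqq'
Operation: repeat 3 times
Concatenation: 'oxiqq' + 'oxiqq' + 'oxiqq'
Result: oxiqqoxiqqoxiqq


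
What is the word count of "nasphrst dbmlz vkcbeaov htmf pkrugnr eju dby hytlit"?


Input string: 'nasphrst dbmlz vkcbeaov htmf pkrugnr eju dby hytlit'
Operation: split by spaces
Words found: 'nasphrst', 'dbmlz', 'vkcbeaov', 'htmf', 'pkrugnr', 'eju', 'dby', 'hytlit'
Word count: 8


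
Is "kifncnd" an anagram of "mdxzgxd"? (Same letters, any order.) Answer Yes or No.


String 1: 'mdxzgxd' -> sorted: 'ddgmxxz'
String 2: 'kifncnd' -> sorted: 'cdfiknn'
Compare sorted forms: 'ddgmxxz' != 'cdfiknn'
Anagram: No


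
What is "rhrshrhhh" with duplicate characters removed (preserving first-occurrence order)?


Input: 'rhrshrhhh'
Operation: keep first occurrence of each character
Scan: s[0]='r' new -> keep; s[1]='h' new -> keep; s[2]='r' seen -> skip; s[3]='s' new -> keep; s[4]='h' seen -> skip; s[5]='r' seen -> skip; s[6]='h' seen -> skip; s[7]='h' seen -> skip; s[8]='h' seen -> skip
Result: rhs


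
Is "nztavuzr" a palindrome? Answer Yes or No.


Input string: 'nztavuzr'
Reversed: 'rzuvatzn'
Compare pairs: s[0]='n' vs s[7]='r' (mismatch), s[1]='z' vs s[6]='z' (match), s[2]='t' vs s[5]='u' (mismatch), s[3]='a' vs s[4]='v' (mismatch)
Palindrome: No


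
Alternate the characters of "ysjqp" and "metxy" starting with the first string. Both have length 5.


String 1: 'ysjqp'
String 2: 'metxy'
Operation: alternate characters
Pairs: 'y'+'m', 's'+'e', 'j'+'t', 'q'+'x', 'p'+'y'
Result: ymsejtqxpy


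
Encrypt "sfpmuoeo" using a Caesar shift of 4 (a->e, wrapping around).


Input: 'sfpmuoeo', shift = 4
Operation: for each letter, (position + 4) mod 26
Mapping: 's'(18+4=22)->'w', 'f'(5+4=9)->'j', 'p'(15+4=19)->'t', 'm'(12+4=16)->'q', 'u'(20+4=24)->'y', 'o'(14+4=18)->'s', 'e'(4+4=8)->'i', 'o'(14+4=18)->'s'
Result: wjtqysis


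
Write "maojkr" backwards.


Input string: 'maojkr'
Operation: reverse character order
Original order: 'm' -> 'a' -> 'o' -> 'j' -> 'k' -> 'r'
Reversed order: 'r' -> 'k' -> 'j' -> 'o' -> 'a' -> 'm'
Result: rkjoam


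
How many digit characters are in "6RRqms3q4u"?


Input string: '6RRqms3q4u'
Operation: count digit characters (0-9)
Scan: '6'(digit), 'R', 'R', 'q', 'm', 's', '3'(digit), 'q', '4'(digit), 'u'
Digits found: 3
Result: 3


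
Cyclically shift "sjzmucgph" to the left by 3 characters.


Input: 'sjzmucgph', shift = 3
Operation: split at index 3 and swap parts
Front part s[0:3] = 'sjz'
Back part s[3:] = 'mucgph'
Rotated = back + front = 'mucgph' + 'sjz'
Result: mucgphsjz


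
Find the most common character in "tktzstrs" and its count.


Input: 'tktzstrs'
Operation: tally each character
Counts: 'k':1, 'r':1, 's':2, 't':3, 'z':1
Maximum: 't' appears 3 times


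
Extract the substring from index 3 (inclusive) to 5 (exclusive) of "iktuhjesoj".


Input string: 'iktuhjesoj'
Operation: slice [3:5]
Extract characters: s[3]='u', s[4]='h'
Result: uh


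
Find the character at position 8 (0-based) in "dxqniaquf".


Input string: 'dxqniaquf'
Operation: get character at index 8
Index mapping: s[0]='d', s[1]='x', s[2]='q', s[3]='n', s[4]='i', s[5]='a', s[6]='q', s[7]='u', s[8]='f'
Result: 'f'


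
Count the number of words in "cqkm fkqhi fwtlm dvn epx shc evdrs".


Input string: 'cqkm fkqhi fwtlm dvn epx shc evdrs'
Operation: split by spaces
Words found: 'cqkm', 'fkqhi', 'fwtlm', 'dvn', 'epx', 'shc', 'evdrs'
Word count: 7


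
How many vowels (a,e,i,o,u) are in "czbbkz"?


Input string: 'czbbkz'
Operation: count vowels (a, e, i, o, u)
Scan: s[0]='c', s[1]='z', s[2]='b', s[3]='b', s[4]='k', s[5]='z'
Vowels found: 0
Result: 0


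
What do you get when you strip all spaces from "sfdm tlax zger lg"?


Input string: 'sfdm tlax zger lg'
Operation: remove all spaces
Words: 'sfdm', 'tlax', 'zger', 'lg'
Join without spaces: sfdmtlaxzgerlg


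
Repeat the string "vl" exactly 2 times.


Input string: 'vl'
Operation: repeat 2 times
Concatenation: 'vl' + 'vl'
Result: vlvl


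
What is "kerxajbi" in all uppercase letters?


Input string: 'kerxajbi'
Operation: convert each letter to uppercase
Mapping: 'k'->'K', 'e'->'E', 'r'->'R', 'x'->'X', 'a'->'A', 'j'->'J', 'b'->'B', 'i'->'I'
Result: KERXAJBI


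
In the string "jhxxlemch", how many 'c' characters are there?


Input string: 'jhxxlemch'
Target character: 'c'
Scan each position: s[7]='c'
Matches found at indices: 7
Total: 1


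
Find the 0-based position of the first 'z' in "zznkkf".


Input string: 'zznkkf'
Target: 'z'
Scanning left to right: s[0]='z'
First match at index: 0


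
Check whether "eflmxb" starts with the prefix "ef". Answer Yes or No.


Input string: 'eflmxb'
Prefix to check: 'ef'
First 2 characters of input: 'ef'
Match: True
Result: Yes


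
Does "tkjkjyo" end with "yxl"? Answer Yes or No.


Input string: 'tkjkjyo'
Suffix to check: 'yxl'
Last 3 characters of input: 'jyo'
Match: False
Result: No


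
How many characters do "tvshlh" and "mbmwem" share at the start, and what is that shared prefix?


String 1: 'tvshlh'
String 2: 'mbmwem'
Compare position by position:
pos 0: 't' vs 'm' differ -> stop
Longest common prefix: "" (length 0)


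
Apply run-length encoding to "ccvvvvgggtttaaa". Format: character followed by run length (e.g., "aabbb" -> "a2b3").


Input: 'ccvvvvgggtttaaa'
Operation: identify consecutive runs
Runs: 'cc' -> c2, 'vvvv' -> v4, 'ggg' -> g3, 'ttt' -> t3, 'aaa' -> a3
Encoded: c2v4g3t3a3


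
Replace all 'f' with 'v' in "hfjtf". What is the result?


Input string: 'hfjtf'
Operation: replace 'f' with 'v'
Positions of 'f': 1, 4
After replacement: hvjtv


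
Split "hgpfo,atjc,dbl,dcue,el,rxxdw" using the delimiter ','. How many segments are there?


Input string: 'hgpfo,atjc,dbl,dcue,el,rxxdw'
Delimiter: ','
Split result: 'hgpfo', 'atjc', 'dbl', 'dcue', 'el', 'rxxdw'
Number of parts: 6


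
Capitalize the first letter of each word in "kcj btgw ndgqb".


Input string: 'kcj btgw ndgqb'
Operation: capitalize first letter of each word
Word transformations: 'kcj'->'Kcj', 'btgw'->'Btgw', 'ndgqb'->'Ndgqb'
Result: Kcj Btgw Ndgqb


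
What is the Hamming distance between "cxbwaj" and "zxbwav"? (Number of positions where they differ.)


String 1: 'cxbwaj'
String 2: 'zxbwav'
Compare each position: pos 0: 'c'!='z', pos 1: 'x'=='x', pos 2: 'b'=='b', pos 3: 'w'=='w', pos 4: 'a'=='a', pos 5: 'j'!='v'
Differing positions: 2
Hamming distance: 2


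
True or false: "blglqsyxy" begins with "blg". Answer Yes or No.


Input string: 'blglqsyxy'
Prefix to check: 'blg'
First 3 characters of input: 'blg'
Match: True
Result: Yes


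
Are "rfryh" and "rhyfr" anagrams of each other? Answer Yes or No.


String 1: 'rfryh' -> sorted: 'fhrry'
String 2: 'rhyfr' -> sorted: 'fhrry'
Compare sorted forms: 'fhrry' == 'fhrry'
Anagram: Yes


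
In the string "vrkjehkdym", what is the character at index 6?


Input string: 'vrkjehkdym'
Operation: get character at index 6
Index mapping: s[0]='v', s[1]='r', s[2]='k', s[3]='j', s[4]='e', s[5]='h', s[6]='k'
Result: 'k'


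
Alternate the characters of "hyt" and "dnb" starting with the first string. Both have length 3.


String 1: 'hyt'
String 2: 'dnb'
Operation: alternate characters
Pairs: 'h'+'d', 'y'+'n', 't'+'b'
Result: hdyntb


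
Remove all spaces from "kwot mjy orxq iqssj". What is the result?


Input string: 'kwot mjy orxq iqssj'
Operation: remove all spaces
Words: 'kwot', 'mjy', 'orxq', 'iqssj'
Join without spaces: kwotmjyorxqiqssj


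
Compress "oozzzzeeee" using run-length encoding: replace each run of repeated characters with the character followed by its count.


Input: 'oozzzzeeee'
Operation: identify consecutive runs
Runs: 'oo' -> o2, 'zzzz' -> z4, 'eeee' -> e4
Encoded: o2z4e4


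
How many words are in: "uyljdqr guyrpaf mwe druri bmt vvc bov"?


Input string: 'uyljdqr guyrpaf mwe druri bmt vvc bov'
Operation: split by spaces
Words found: 'uyljdqr', 'guyrpaf', 'mwe', 'druri', 'bmt', 'vvc', 'bov'
Word count: 7


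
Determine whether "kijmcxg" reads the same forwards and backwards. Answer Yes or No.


Input string: 'kijmcxg'
Reversed: 'gxcmjik'
Compare pairs: s[0]='k' vs s[6]='g' (mismatch), s[1]='i' vs s[5]='x' (mismatch), s[2]='j' vs s[4]='c' (mismatch)
Palindrome: No


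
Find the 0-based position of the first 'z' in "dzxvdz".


Input string: 'dzxvdz'
Target: 'z'
Scanning left to right: s[0]='d', s[1]='z'
First match at index: 1


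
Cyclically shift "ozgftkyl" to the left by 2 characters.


Input: 'ozgftkyl', shift = 2
Operation: split at index 2 and swap parts
Front part s[0:2] = 'oz'
Back part s[2:] = 'gftkyl'
Rotated = back + front = 'gftkyl' + 'oz'
Result: gftkyloz


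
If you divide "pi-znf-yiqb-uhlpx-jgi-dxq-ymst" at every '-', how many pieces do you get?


Input string: 'pi-znf-yiqb-uhlpx-jgi-dxq-ymst'
Delimiter: '-'
Split result: 'pi', 'znf', 'yiqb', 'uhlpx', 'jgi', 'dxq', 'ymst'
Number of parts: 7


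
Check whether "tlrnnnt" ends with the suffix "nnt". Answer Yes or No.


Input string: 'tlrnnnt'
Suffix to check: 'nnt'
Last 3 characters of input: 'nnt'
Match: True
Result: Yes


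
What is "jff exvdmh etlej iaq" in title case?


Input string: 'jff exvdmh etlej iaq'
Operation: capitalize first letter of each word
Word transformations: 'jff'->'Jff', 'exvdmh'->'Exvdmh', 'etlej'->'Etlej', 'iaq'->'Iaq'
Result: Jff Exvdmh Etlej Iaq


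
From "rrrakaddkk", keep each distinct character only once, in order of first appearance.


Input: 'rrrakaddkk'
Operation: keep first occurrence of each character
Scan: s[0]='r' new -> keep; s[1]='r' seen -> skip; s[2]='r' seen -> skip; s[3]='a' new -> keep; s[4]='k' new -> keep; s[5]='a' seen -> skip; s[6]='d' new -> keep; s[7]='d' seen -> skip; s[8]='k' seen -> skip; s[9]='k' seen -> skip
Result: rakd


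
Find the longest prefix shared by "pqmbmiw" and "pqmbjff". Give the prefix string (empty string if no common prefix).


String 1: 'pqmbmiw'
String 2: 'pqmbjff'
Compare position by position:
pos 0: 'p' vs 'p' match
pos 1: 'q' vs 'q' match
pos 2: 'm' vs 'm' match
pos 3: 'b' vs 'b' match
pos 4: 'm' vs 'j' differ -> stop
Longest common prefix: "pqmb" (length 4)


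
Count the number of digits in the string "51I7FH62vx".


Input string: '51I7FH62vx'
Operation: count digit characters (0-9)
Scan: '5'(digit), '1'(digit), 'I', '7'(digit), 'F', 'H', '6'(digit), '2'(digit), 'v', 'x'
Digits found: 5
Result: 5


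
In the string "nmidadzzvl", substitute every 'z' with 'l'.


Input string: 'nmidadzzvl'
Operation: replace 'z' with 'l'
Positions of 'z': 6, 7
After replacement: nmidadllvl


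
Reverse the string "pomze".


Input string: 'pomze'
Operation: reverse character order
Original order: 'p' -> 'o' -> 'm' -> 'z' -> 'e'
Reversed order: 'e' -> 'z' -> 'm' -> 'o' -> 'p'
Result: ezmop


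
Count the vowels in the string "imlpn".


Input string: 'imlpn'
Operation: count vowels (a, e, i, o, u)
Scan: s[0]='i' (vowel), s[1]='m', s[2]='l', s[3]='p', s[4]='n'
Vowels found: 1
Result: 1


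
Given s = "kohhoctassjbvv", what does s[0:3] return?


Input string: 'kohhoctassjbvv'
Operation: slice [0:3]
Extract characters: s[0]='k', s[1]='o', s[2]='h'
Result: koh


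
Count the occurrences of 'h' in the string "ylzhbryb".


Input string: 'ylzhbryb'
Target character: 'h'
Scan each position: s[3]='h'
Matches found at indices: 3
Total: 1


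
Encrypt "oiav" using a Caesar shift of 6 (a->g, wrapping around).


Input: 'oiav', shift = 6
Operation: for each letter, (position + 6) mod 26
Mapping: 'o'(14+6=20)->'u', 'i'(8+6=14)->'o', 'a'(0+6=6)->'g', 'v'(21+6=27, 27 mod 26=1)->'b'
Result: uogb


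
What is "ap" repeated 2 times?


Input string: 'ap'
Operation: repeat 2 times
Concatenation: 'ap' + 'ap'
Result: apap


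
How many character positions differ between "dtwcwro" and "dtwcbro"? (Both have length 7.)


String 1: 'dtwcwro'
String 2: 'dtwcbro'
Compare each position: pos 0: 'd'=='d', pos 1: 't'=='t', pos 2: 'w'=='w', pos 3: 'c'=='c', pos 4: 'w'!='b', pos 5: 'r'=='r', pos 6: 'o'=='o'
Differing positions: 1
Hamming distance: 1


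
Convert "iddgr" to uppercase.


Input string: 'iddgr'
Operation: convert each letter to uppercase
Mapping: 'i'->'I', 'd'->'D', 'd'->'D', 'g'->'G', 'r'->'R'
Result: IDDGR


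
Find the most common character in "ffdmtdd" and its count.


Input: 'ffdmtdd'
Operation: tally each character
Counts: 'd':3, 'f':2, 'm':1, 't':1
Maximum: 'd' appears 3 times


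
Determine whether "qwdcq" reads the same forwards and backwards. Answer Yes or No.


Input string: 'qwdcq'
Reversed: 'qcdwq'
Compare pairs: s[0]='q' vs s[4]='q' (match), s[1]='w' vs s[3]='c' (mismatch)
Palindrome: No


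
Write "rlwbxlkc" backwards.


Input string: 'rlwbxlkc'
Operation: reverse character order
Original order: 'r' -> 'l' -> 'w' -> 'b' -> 'x' -> 'l' -> 'k' -> 'c'
Reversed order: 'c' -> 'k' -> 'l' -> 'x' -> 'b' -> 'w' -> 'l' -> 'r'
Result: cklxbwlr


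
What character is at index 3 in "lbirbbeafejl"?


Input string: 'lbirbbeafejl'
Operation: get character at index 3
Index mapping: s[0]='l', s[1]='b', s[2]='i', s[3]='r'
Result: 'r'


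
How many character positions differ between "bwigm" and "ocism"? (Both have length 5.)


String 1: 'bwigm'
String 2: 'ocism'
Compare each position: pos 0: 'b'!='o', pos 1: 'w'!='c', pos 2: 'i'=='i', pos 3: 'g'!='s', pos 4: 'm'=='m'
Differing positions: 3
Hamming distance: 3


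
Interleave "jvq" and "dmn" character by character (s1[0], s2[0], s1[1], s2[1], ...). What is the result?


String 1: 'jvq'
String 2: 'dmn'
Operation: alternate characters
Pairs: 'j'+'d', 'v'+'m', 'q'+'n'
Result: jdvmqn


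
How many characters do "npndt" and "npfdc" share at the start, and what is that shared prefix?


String 1: 'npndt'
String 2: 'npfdc'
Compare position by position:
pos 0: 'n' vs 'n' match
pos 1: 'p' vs 'p' match
pos 2: 'n' vs 'f' differ -> stop
Longest common prefix: "np" (length 2)


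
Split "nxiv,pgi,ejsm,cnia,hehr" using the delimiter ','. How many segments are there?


Input string: 'nxiv,pgi,ejsm,cnia,hehr'
Delimiter: ','
Split result: 'nxiv', 'pgi', 'ejsm', 'cnia', 'hehr'
Number of parts: 5


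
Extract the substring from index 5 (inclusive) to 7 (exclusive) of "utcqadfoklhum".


Input string: 'utcqadfoklhum'
Operation: slice [5:7]
Extract characters: s[5]='d', s[6]='f'
Result: df


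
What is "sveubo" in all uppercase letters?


Input string: 'sveubo'
Operation: convert each letter to uppercase
Mapping: 's'->'S', 'v'->'V', 'e'->'E', 'u'->'U', 'b'->'B', 'o'->'O'
Result: SVEUBO


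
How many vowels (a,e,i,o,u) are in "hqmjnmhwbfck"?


Input string: 'hqmjnmhwbfck'
Operation: count vowels (a, e, i, o, u)
Scan: s[0]='h', s[1]='q', s[2]='m', s[3]='j', s[4]='n', s[5]='m', s[6]='h', s[7]='w', s[8]='b', s[9]='f', s[10]='c', s[11]='k'
Vowels found: 0
Result: 0


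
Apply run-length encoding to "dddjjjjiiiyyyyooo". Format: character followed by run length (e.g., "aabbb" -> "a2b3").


Input: 'dddjjjjiiiyyyyooo'
Operation: identify consecutive runs
Runs: 'ddd' -> d3, 'jjjj' -> j4, 'iii' -> i3, 'yyyy' -> y4, 'ooo' -> o3
Encoded: d3j4i3y4o3


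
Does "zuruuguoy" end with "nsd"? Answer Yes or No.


Input string: 'zuruuguoy'
Suffix to check: 'nsd'
Last 3 characters of input: 'uoy'
Match: False
Result: No


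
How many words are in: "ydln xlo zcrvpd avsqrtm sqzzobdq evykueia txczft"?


Input string: 'ydln xlo zcrvpd avsqrtm sqzzobdq evykueia txczft'
Operation: split by spaces
Words found: 'ydln', 'xlo', 'zcrvpd', 'avsqrtm', 'sqzzobdq', 'evykueia', 'txczft'
Word count: 7


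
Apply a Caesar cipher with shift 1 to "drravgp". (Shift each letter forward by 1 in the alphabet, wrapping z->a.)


Input: 'drravgp', shift = 1
Operation: for each letter, (position + 1) mod 26
Mapping: 'd'(3+1=4)->'e', 'r'(17+1=18)->'s', 'r'(17+1=18)->'s', 'a'(0+1=1)->'b', 'v'(21+1=22)->'w', 'g'(6+1=7)->'h', 'p'(15+1=16)->'q'
Result: essbwhq


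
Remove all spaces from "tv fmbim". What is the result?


Input string: 'tv fmbim'
Operation: remove all spaces
Words: 'tv', 'fmbim'
Join without spaces: tvfmbim


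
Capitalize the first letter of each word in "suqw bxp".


Input string: 'suqw bxp'
Operation: capitalize first letter of each word
Word transformations: 'suqw'->'Suqw', 'bxp'->'Bxp'
Result: Suqw Bxp


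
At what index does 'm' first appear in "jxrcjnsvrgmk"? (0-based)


Input string: 'jxrcjnsvrgmk'
Target: 'm'
Scanning left to right: s[0]='j', s[1]='x', s[2]='r', s[3]='c', s[4]='j', s[5]='n', s[6]='s', s[7]='v', s[8]='r', s[9]='g', s[10]='m'
First match at index: 10


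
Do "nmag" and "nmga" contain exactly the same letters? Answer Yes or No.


String 1: 'nmag' -> sorted: 'agmn'
String 2: 'nmga' -> sorted: 'agmn'
Compare sorted forms: 'agmn' == 'agmn'
Anagram: Yes


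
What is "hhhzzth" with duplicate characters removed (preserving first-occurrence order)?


Input: 'hhhzzth'
Operation: keep first occurrence of each character
Scan: s[0]='h' new -> keep; s[1]='h' seen -> skip; s[2]='h' seen -> skip; s[3]='z' new -> keep; s[4]='z' seen -> skip; s[5]='t' new -> keep; s[6]='h' seen -> skip
Result: hzt


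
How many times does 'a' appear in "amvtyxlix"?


Input string: 'amvtyxlix'
Target character: 'a'
Scan each position: s[0]='a'
Matches found at indices: 0
Total: 1


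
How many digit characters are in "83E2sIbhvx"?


Input string: '83E2sIbhvx'
Operation: count digit characters (0-9)
Scan: '8'(digit), '3'(digit), 'E', '2'(digit), 's', 'I', 'b', 'h', 'v', 'x'
Digits found: 3
Result: 3


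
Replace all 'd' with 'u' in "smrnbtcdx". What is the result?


Input string: 'smrnbtcdx'
Operation: replace 'd' with 'u'
Positions of 'd': 7
After replacement: smrnbtcux


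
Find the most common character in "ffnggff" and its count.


Input: 'ffnggff'
Operation: tally each character
Counts: 'f':4, 'g':2, 'n':1
Maximum: 'f' appears 4 times


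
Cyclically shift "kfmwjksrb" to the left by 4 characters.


Input: 'kfmwjksrb', shift = 4
Operation: split at index 4 and swap parts
Front part s[0:4] = 'kfmw'
Back part s[4:] = 'jksrb'
Rotated = back + front = 'jksrb' + 'kfmw'
Result: jksrbkfmw


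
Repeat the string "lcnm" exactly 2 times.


Input string: 'lcnm'
Operation: repeat 2 times
Concatenation: 'lcnm' + 'lcnm'
Result: lcnmlcnm


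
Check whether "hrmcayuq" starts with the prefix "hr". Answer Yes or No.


Input string: 'hrmcayuq'
Prefix to check: 'hr'
First 2 characters of input: 'hr'
Match: True
Result: Yes


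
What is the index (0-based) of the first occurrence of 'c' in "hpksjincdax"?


Input string: 'hpksjincdax'
Target: 'c'
Scanning left to right: s[0]='h', s[1]='p', s[2]='k', s[3]='s', s[4]='j', s[5]='i', s[6]='n', s[7]='c'
First match at index: 7


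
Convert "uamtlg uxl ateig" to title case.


Input string: 'uamtlg uxl ateig'
Operation: capitalize first letter of each word
Word transformations: 'uamtlg'->'Uamtlg', 'uxl'->'Uxl', 'ateig'->'Ateig'
Result: Uamtlg Uxl Ateig


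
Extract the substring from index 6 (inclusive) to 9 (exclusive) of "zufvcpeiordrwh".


Input string: 'zufvcpeiordrwh'
Operation: slice [6:9]
Extract characters: s[6]='e', s[7]='i', s[8]='o'
Result: eio


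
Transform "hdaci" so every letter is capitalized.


Input string: 'hdaci'
Operation: convert each letter to uppercase
Mapping: 'h'->'H', 'd'->'D', 'a'->'A', 'c'->'C', 'i'->'I'
Result: HDACI


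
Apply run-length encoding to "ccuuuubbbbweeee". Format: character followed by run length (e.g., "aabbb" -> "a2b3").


Input: 'ccuuuubbbbweeee'
Operation: identify consecutive runs
Runs: 'cc' -> c2, 'uuuu' -> u4, 'bbbb' -> b4, 'w' -> w1, 'eeee' -> e4
Encoded: c2u4b4w1e4


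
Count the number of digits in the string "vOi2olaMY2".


Input string: 'vOi2olaMY2'
Operation: count digit characters (0-9)
Scan: 'v', 'O', 'i', '2'(digit), 'o', 'l', 'a', 'M', 'Y', '2'(digit)
Digits found: 2
Result: 2


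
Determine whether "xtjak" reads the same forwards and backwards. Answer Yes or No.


Input string: 'xtjak'
Reversed: 'kajtx'
Compare pairs: s[0]='x' vs s[4]='k' (mismatch), s[1]='t' vs s[3]='a' (mismatch)
Palindrome: No


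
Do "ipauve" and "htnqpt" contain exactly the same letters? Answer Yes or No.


String 1: 'ipauve' -> sorted: 'aeipuv'
String 2: 'htnqpt' -> sorted: 'hnpqtt'
Compare sorted forms: 'aeipuv' != 'hnpqtt'
Anagram: No


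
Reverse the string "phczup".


Input string: 'phczup'
Operation: reverse character order
Original order: 'p' -> 'h' -> 'c' -> 'z' -> 'u' -> 'p'
Reversed order: 'p' -> 'u' -> 'z' -> 'c' -> 'h' -> 'p'
Result: puzchp


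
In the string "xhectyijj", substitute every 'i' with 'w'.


Input string: 'xhectyijj'
Operation: replace 'i' with 'w'
Positions of 'i': 6
After replacement: xhectywjj


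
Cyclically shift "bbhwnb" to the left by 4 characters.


Input: 'bbhwnb', shift = 4
Operation: split at index 4 and swap parts
Front part s[0:4] = 'bbhw'
Back part s[4:] = 'nb'
Rotated = back + front = 'nb' + 'bbhw'
Result: nbbbhw


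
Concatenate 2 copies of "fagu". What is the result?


Input string: 'fagu'
Operation: repeat 2 times
Concatenation: 'fagu' + 'fagu'
Result: fagufagu


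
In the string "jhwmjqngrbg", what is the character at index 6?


Input string: 'jhwmjqngrbg'
Operation: get character at index 6
Index mapping: s[0]='j', s[1]='h', s[2]='w', s[3]='m', s[4]='j', s[5]='q', s[6]='n'
Result: 'n'


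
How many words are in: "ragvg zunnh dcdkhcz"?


Input string: 'ragvg zunnh dcdkhcz'
Operation: split by spaces
Words found: 'ragvg', 'zunnh', 'dcdkhcz'
Word count: 3


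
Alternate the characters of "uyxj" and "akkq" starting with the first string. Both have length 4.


String 1: 'uyxj'
String 2: 'akkq'
Operation: alternate characters
Pairs: 'u'+'a', 'y'+'k', 'x'+'k', 'j'+'q'
Result: uaykxkjq


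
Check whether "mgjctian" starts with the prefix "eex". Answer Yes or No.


Input string: 'mgjctian'
Prefix to check: 'eex'
First 3 characters of input: 'mgj'
Match: False
Result: No


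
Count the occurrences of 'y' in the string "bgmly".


Input string: 'bgmly'
Target character: 'y'
Scan each position: s[4]='y'
Matches found at indices: 4
Total: 1


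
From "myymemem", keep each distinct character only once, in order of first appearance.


Input: 'myymemem'
Operation: keep first occurrence of each character
Scan: s[0]='m' new -> keep; s[1]='y' new -> keep; s[2]='y' seen -> skip; s[3]='m' seen -> skip; s[4]='e' new -> keep; s[5]='m' seen -> skip; s[6]='e' seen -> skip; s[7]='m' seen -> skip
Result: mye


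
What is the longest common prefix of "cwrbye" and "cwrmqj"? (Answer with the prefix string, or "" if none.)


String 1: 'cwrbye'
String 2: 'cwrmqj'
Compare position by position:
pos 0: 'c' vs 'c' match
pos 1: 'w' vs 'w' match
pos 2: 'r' vs 'r' match
pos 3: 'b' vs 'm' differ -> stop
Longest common prefix: "cwr" (length 3)


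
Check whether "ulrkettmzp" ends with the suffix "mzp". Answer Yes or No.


Input string: 'ulrkettmzp'
Suffix to check: 'mzp'
Last 3 characters of input: 'mzp'
Match: True
Result: Yes


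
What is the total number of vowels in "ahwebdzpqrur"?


Input string: 'ahwebdzpqrur'
Operation: count vowels (a, e, i, o, u)
Scan: s[0]='a' (vowel), s[1]='h', s[2]='w', s[3]='e' (vowel), s[4]='b', s[5]='d', s[6]='z', s[7]='p', s[8]='q', s[9]='r', s[10]='u' (vowel), s[11]='r'
Vowels found: 3
Result: 3


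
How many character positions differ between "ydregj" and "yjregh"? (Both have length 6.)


String 1: 'ydregj'
String 2: 'yjregh'
Compare each position: pos 0: 'y'=='y', pos 1: 'd'!='j', pos 2: 'r'=='r', pos 3: 'e'=='e', pos 4: 'g'=='g', pos 5: 'j'!='h'
Differing positions: 2
Hamming distance: 2


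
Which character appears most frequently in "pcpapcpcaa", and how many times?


Input: 'pcpapcpcaa'
Operation: tally each character
Counts: 'a':3, 'c':3, 'p':4
Maximum: 'p' appears 4 times


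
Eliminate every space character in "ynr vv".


Input string: 'ynr vv'
Operation: remove all spaces
Words: 'ynr', 'vv'
Join without spaces: ynrvv


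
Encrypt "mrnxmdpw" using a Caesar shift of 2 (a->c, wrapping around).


Input: 'mrnxmdpw', shift = 2
Operation: for each letter, (position + 2) mod 26
Mapping: 'm'(12+2=14)->'o', 'r'(17+2=19)->'t', 'n'(13+2=15)->'p', 'x'(23+2=25)->'z', 'm'(12+2=14)->'o', 'd'(3+2=5)->'f', 'p'(15+2=17)->'r', 'w'(22+2=24)->'y'
Result: otpzofry


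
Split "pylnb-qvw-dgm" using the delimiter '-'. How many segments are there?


Input string: 'pylnb-qvw-dgm'
Delimiter: '-'
Split result: 'pylnb', 'qvw', 'dgm'
Number of parts: 3


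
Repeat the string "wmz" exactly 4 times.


Input string: 'wmz'
Operation: repeat 4 times
Concatenation: 'wmz' + 'wmz' + 'wmz' + 'wmz'
Result: wmzwmzwmzwmz


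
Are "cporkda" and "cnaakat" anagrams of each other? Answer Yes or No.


String 1: 'cporkda' -> sorted: 'acdkopr'
String 2: 'cnaakat' -> sorted: 'aaacknt'
Compare sorted forms: 'acdkopr' != 'aaacknt'
Anagram: No


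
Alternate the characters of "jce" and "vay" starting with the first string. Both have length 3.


String 1: 'jce'
String 2: 'vay'
Operation: alternate characters
Pairs: 'j'+'v', 'c'+'a', 'e'+'y'
Result: jvcaey


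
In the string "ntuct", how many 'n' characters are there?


Input string: 'ntuct'
Target character: 'n'
Scan each position: s[0]='n'
Matches found at indices: 0
Total: 1


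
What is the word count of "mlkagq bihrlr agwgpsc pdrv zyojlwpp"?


Input string: 'mlkagq bihrlr agwgpsc pdrv zyojlwpp'
Operation: split by spaces
Words found: 'mlkagq', 'bihrlr', 'agwgpsc', 'pdrv', 'zyojlwpp'
Word count: 5


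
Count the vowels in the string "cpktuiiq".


Input string: 'cpktuiiq'
Operation: count vowels (a, e, i, o, u)
Scan: s[0]='c', s[1]='p', s[2]='k', s[3]='t', s[4]='u' (vowel), s[5]='i' (vowel), s[6]='i' (vowel), s[7]='q'
Vowels found: 3
Result: 3


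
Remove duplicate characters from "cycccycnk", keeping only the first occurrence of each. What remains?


Input: 'cycccycnk'
Operation: keep first occurrence of each character
Scan: s[0]='c' new -> keep; s[1]='y' new -> keep; s[2]='c' seen -> skip; s[3]='c' seen -> skip; s[4]='c' seen -> skip; s[5]='y' seen -> skip; s[6]='c' seen -> skip; s[7]='n' new -> keep; s[8]='k' new -> keep
Result: cynk


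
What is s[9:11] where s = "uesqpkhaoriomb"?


Input string: 'uesqpkhaoriomb'
Operation: slice [9:11]
Extract characters: s[9]='r', s[10]='i'
Result: ri


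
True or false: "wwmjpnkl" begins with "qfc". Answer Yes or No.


Input string: 'wwmjpnkl'
Prefix to check: 'qfc'
First 3 characters of input: 'wwm'
Match: False
Result: No


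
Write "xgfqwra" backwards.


Input string: 'xgfqwra'
Operation: reverse character order
Original order: 'x' -> 'g' -> 'f' -> 'q' -> 'w' -> 'r' -> 'a'
Reversed order: 'a' -> 'r' -> 'w' -> 'q' -> 'f' -> 'g' -> 'x'
Result: arwqfgx


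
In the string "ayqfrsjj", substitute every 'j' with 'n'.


Input string: 'ayqfrsjj'
Operation: replace 'j' with 'n'
Positions of 'j': 6, 7
After replacement: ayqfrsnn


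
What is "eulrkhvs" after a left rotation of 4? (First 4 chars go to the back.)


Input: 'eulrkhvs', shift = 4
Operation: split at index 4 and swap parts
Front part s[0:4] = 'eulr'
Back part s[4:] = 'khvs'
Rotated = back + front = 'khvs' + 'eulr'
Result: khvseulr


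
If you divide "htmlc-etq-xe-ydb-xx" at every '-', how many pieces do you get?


Input string: 'htmlc-etq-xe-ydb-xx'
Delimiter: '-'
Split result: 'htmlc', 'etq', 'xe', 'ydb', 'xx'
Number of parts: 5


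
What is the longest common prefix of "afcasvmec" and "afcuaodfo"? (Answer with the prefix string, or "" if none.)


String 1: 'afcasvmec'
String 2: 'afcuaodfo'
Compare position by position:
pos 0: 'a' vs 'a' match
pos 1: 'f' vs 'f' match
pos 2: 'c' vs 'c' match
pos 3: 'a' vs 'u' differ -> stop
Longest common prefix: "afc" (length 3)


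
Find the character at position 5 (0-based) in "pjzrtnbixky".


Input string: 'pjzrtnbixky'
Operation: get character at index 5
Index mapping: s[0]='p', s[1]='j', s[2]='z', s[3]='r', s[4]='t', s[5]='n'
Result: 'n'


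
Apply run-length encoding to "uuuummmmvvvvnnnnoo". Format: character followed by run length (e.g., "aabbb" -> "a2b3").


Input: 'uuuummmmvvvvnnnnoo'
Operation: identify consecutive runs
Runs: 'uuuu' -> u4, 'mmmm' -> m4, 'vvvv' -> v4, 'nnnn' -> n4, 'oo' -> o2
Encoded: u4m4v4n4o2


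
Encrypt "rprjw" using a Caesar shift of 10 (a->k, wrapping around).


Input: 'rprjw', shift = 10
Operation: for each letter, (position + 10) mod 26
Mapping: 'r'(17+10=27, 27 mod 26=1)->'b', 'p'(15+10=25)->'z', 'r'(17+10=27, 27 mod 26=1)->'b', 'j'(9+10=19)->'t', 'w'(22+10=32, 32 mod 26=6)->'g'
Result: bzbtg


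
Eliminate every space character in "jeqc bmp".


Input string: 'jeqc bmp'
Operation: remove all spaces
Words: 'jeqc', 'bmp'
Join without spaces: jeqcbmp


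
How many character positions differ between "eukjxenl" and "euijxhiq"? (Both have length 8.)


String 1: 'eukjxenl'
String 2: 'euijxhiq'
Compare each position: pos 0: 'e'=='e', pos 1: 'u'=='u', pos 2: 'k'!='i', pos 3: 'j'=='j', pos 4: 'x'=='x', pos 5: 'e'!='h', pos 6: 'n'!='i', pos 7: 'l'!='q'
Differing positions: 4
Hamming distance: 4


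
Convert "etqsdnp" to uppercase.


Input string: 'etqsdnp'
Operation: convert each letter to uppercase
Mapping: 'e'->'E', 't'->'T', 'q'->'Q', 's'->'S', 'd'->'D', 'n'->'N', 'p'->'P'
Result: ETQSDNP


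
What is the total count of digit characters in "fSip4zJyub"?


Input string: 'fSip4zJyub'
Operation: count digit characters (0-9)
Scan: 'f', 'S', 'i', 'p', '4'(digit), 'z', 'J', 'y', 'u', 'b'
Digits found: 1
Result: 1


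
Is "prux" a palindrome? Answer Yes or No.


Input string: 'prux'
Reversed: 'xurp'
Compare pairs: s[0]='p' vs s[3]='x' (mismatch), s[1]='r' vs s[2]='u' (mismatch)
Palindrome: No


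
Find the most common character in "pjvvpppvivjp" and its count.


Input: 'pjvvpppvivjp'
Operation: tally each character
Counts: 'i':1, 'j':2, 'p':5, 'v':4
Maximum: 'p' appears 5 times


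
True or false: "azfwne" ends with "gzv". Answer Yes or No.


Input string: 'azfwne'
Suffix to check: 'gzv'
Last 3 characters of input: 'wne'
Match: False
Result: No


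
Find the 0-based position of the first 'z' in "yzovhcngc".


Input string: 'yzovhcngc'
Target: 'z'
Scanning left to right: s[0]='y', s[1]='z'
First match at index: 1


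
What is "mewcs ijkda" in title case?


Input string: 'mewcs ijkda'
Operation: capitalize first letter of each word
Word transformations: 'mewcs'->'Mewcs', 'ijkda'->'Ijkda'
Result: Mewcs Ijkda


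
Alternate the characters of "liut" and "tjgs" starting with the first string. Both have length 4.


String 1: 'liut'
String 2: 'tjgs'
Operation: alternate characters
Pairs: 'l'+'t', 'i'+'j', 'u'+'g', 't'+'s'
Result: ltijugts


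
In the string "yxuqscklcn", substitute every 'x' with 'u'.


Input string: 'yxuqscklcn'
Operation: replace 'x' with 'u'
Positions of 'x': 1
After replacement: yuuqscklcn


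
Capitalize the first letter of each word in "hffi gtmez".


Input string: 'hffi gtmez'
Operation: capitalize first letter of each word
Word transformations: 'hffi'->'Hffi', 'gtmez'->'Gtmez'
Result: Hffi Gtmez


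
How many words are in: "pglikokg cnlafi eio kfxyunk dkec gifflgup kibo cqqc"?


Input string: 'pglikokg cnlafi eio kfxyunk dkec gifflgup kibo cqqc'
Operation: split by spaces
Words found: 'pglikokg', 'cnlafi', 'eio', 'kfxyunk', 'dkec', 'gifflgup', 'kibo', 'cqqc'
Word count: 8


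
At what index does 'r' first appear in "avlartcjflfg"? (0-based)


Input string: 'avlartcjflfg'
Target: 'r'
Scanning left to right: s[0]='a', s[1]='v', s[2]='l', s[3]='a', s[4]='r'
First match at index: 4


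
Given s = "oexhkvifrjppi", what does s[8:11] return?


Input string: 'oexhkvifrjppi'
Operation: slice [8:11]
Extract characters: s[8]='r', s[9]='j', s[10]='p'
Result: rjp


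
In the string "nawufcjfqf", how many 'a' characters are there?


Input string: 'nawufcjfqf'
Target character: 'a'
Scan each position: s[1]='a'
Matches found at indices: 1
Total: 1


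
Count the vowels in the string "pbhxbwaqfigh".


Input string: 'pbhxbwaqfigh'
Operation: count vowels (a, e, i, o, u)
Scan: s[0]='p', s[1]='b', s[2]='h', s[3]='x', s[4]='b', s[5]='w', s[6]='a' (vowel), s[7]='q', s[8]='f', s[9]='i' (vowel), s[10]='g', s[11]='h'
Vowels found: 2
Result: 2


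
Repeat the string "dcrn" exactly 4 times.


Input string: 'dcrn'
Operation: repeat 4 times
Concatenation: 'dcrn' + 'dcrn' + 'dcrn' + 'dcrn'
Result: dcrndcrndcrndcrn


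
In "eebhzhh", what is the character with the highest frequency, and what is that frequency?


Input: 'eebhzhh'
Operation: tally each character
Counts: 'b':1, 'e':2, 'h':3, 'z':1
Maximum: 'h' appears 3 times


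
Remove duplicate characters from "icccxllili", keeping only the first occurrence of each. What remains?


Input: 'icccxllili'
Operation: keep first occurrence of each character
Scan: s[0]='i' new -> keep; s[1]='c' new -> keep; s[2]='c' seen -> skip; s[3]='c' seen -> skip; s[4]='x' new -> keep; s[5]='l' new -> keep; s[6]='l' seen -> skip; s[7]='i' seen -> skip; s[8]='l' seen -> skip; s[9]='i' seen -> skip
Result: icxl


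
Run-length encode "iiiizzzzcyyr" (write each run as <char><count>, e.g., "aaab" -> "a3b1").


Input: 'iiiizzzzcyyr'
Operation: identify consecutive runs
Runs: 'iiii' -> i4, 'zzzz' -> z4, 'c' -> c1, 'yy' -> y2, 'r' -> r1
Encoded: i4z4c1y2r1


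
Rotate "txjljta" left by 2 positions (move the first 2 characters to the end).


Input: 'txjljta', shift = 2
Operation: split at index 2 and swap parts
Front part s[0:2] = 'tx'
Back part s[2:] = 'jljta'
Rotated = back + front = 'jljta' + 'tx'
Result: jljtatx


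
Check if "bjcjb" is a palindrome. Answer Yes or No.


Input string: 'bjcjb'
Reversed: 'bjcjb'
Compare pairs: s[0]='b' vs s[4]='b' (match), s[1]='j' vs s[3]='j' (match)
Palindrome: Yes


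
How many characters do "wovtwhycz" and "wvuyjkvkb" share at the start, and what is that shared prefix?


String 1: 'wovtwhycz'
String 2: 'wvuyjkvkb'
Compare position by position:
pos 0: 'w' vs 'w' match
pos 1: 'o' vs 'v' differ -> stop
Longest common prefix: "w" (length 1)


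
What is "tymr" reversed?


Input string: 'tymr'
Operation: reverse character order
Original order: 't' -> 'y' -> 'm' -> 'r'
Reversed order: 'r' -> 'm' -> 'y' -> 't'
Result: rmyt


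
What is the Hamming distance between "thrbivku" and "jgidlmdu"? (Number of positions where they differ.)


String 1: 'thrbivku'
String 2: 'jgidlmdu'
Compare each position: pos 0: 't'!='j', pos 1: 'h'!='g', pos 2: 'r'!='i', pos 3: 'b'!='d', pos 4: 'i'!='l', pos 5: 'v'!='m', pos 6: 'k'!='d', pos 7: 'u'=='u'
Differing positions: 7
Hamming distance: 7


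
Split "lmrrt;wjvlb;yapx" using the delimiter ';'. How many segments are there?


Input string: 'lmrrt;wjvlb;yapx'
Delimiter: ';'
Split result: 'lmrrt', 'wjvlb', 'yapx'
Number of parts: 3


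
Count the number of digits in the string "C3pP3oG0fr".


Input string: 'C3pP3oG0fr'
Operation: count digit characters (0-9)
Scan: 'C', '3'(digit), 'p', 'P', '3'(digit), 'o', 'G', '0'(digit), 'f', 'r'
Digits found: 3
Result: 3


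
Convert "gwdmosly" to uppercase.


Input string: 'gwdmosly'
Operation: convert each letter to uppercase
Mapping: 'g'->'G', 'w'->'W', 'd'->'D', 'm'->'M', 'o'->'O', 's'->'S', 'l'->'L', 'y'->'Y'
Result: GWDMOSLY


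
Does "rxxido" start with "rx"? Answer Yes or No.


Input string: 'rxxido'
Prefix to check: 'rx'
First 2 characters of input: 'rx'
Match: True
Result: Yes


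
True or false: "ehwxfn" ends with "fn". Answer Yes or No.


Input string: 'ehwxfn'
Suffix to check: 'fn'
Last 2 characters of input: 'fn'
Match: True
Result: Yes


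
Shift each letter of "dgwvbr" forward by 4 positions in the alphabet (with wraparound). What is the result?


Input: 'dgwvbr', shift = 4
Operation: for each letter, (position + 4) mod 26
Mapping: 'd'(3+4=7)->'h', 'g'(6+4=10)->'k', 'w'(22+4=26, 26 mod 26=0)->'a', 'v'(21+4=25)->'z', 'b'(1+4=5)->'f', 'r'(17+4=21)->'v'
Result: hkazfv


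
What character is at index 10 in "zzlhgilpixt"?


Input string: 'zzlhgilpixt'
Operation: get character at index 10
Index mapping: s[0]='z', s[1]='z', s[2]='l', s[3]='h', s[4]='g', s[5]='i', s[6]='l', s[7]='p', s[8]='i', s[9]='x', s[10]='t'
Result: 't'


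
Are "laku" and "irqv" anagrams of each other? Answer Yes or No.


String 1: 'laku' -> sorted: 'aklu'
String 2: 'irqv' -> sorted: 'iqrv'
Compare sorted forms: 'aklu' != 'iqrv'
Anagram: No


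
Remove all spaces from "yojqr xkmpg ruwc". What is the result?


Input string: 'yojqr xkmpg ruwc'
Operation: remove all spaces
Words: 'yojqr', 'xkmpg', 'ruwc'
Join without spaces: yojqrxkmpgruwc


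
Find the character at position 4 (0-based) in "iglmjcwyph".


Input string: 'iglmjcwyph'
Operation: get character at index 4
Index mapping: s[0]='i', s[1]='g', s[2]='l', s[3]='m', s[4]='j'
Result: 'j'


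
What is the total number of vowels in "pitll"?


Input string: 'pitll'
Operation: count vowels (a, e, i, o, u)
Scan: s[0]='p', s[1]='i' (vowel), s[2]='t', s[3]='l', s[4]='l'
Vowels found: 1
Result: 1


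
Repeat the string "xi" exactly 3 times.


Input string: 'xi'
Operation: repeat 3 times
Concatenation: 'xi' + 'xi' + 'xi'
Result: xixixi
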